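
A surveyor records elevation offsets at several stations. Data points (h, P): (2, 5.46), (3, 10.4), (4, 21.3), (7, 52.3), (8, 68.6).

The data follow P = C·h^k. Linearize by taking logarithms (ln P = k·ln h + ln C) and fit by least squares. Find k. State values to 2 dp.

k = 1.84

With ln Pᵢ as the transformed response and ln hᵢ as the regressor:
Σln h = 7.2034, Σ(ln h)² = 11.7199, Σln P = 15.2833, Σln h·ln P = 24.4820.
Equations: 11.7199·k + 7.2034·ln C = 24.4820;  7.2034·k + 5·ln C = 15.2833.
Δ = 11.7199·5 − (7.2034)² = 6.7102; k = (24.4820·5 − 7.2034·15.2833)/6.7102 = 1.83581, ln C = (11.7199·15.2833 − 7.2034·24.4820)/6.7102 = 0.41183.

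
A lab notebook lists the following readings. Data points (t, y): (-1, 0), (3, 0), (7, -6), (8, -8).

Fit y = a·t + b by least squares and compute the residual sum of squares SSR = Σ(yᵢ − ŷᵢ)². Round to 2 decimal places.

SSR = 8.39

Sums needed: Σt·t = 123, Σt = 17, Σ1 = 4.
Right-hand side: Σt·y = -106, Σy = -14.
AᵀA·[a, b]ᵀ = Aᵀy becomes [[123, 17]; [17, 4]]·[a, b]ᵀ = [-106, -14]ᵀ.
Determinant 123·4 − 17² = 203.
a = ((-106)·4 − 17·(-14))/203 = -186/203; b = (123·(-14) − 17·(-106))/203 = 80/203.
Residuals: -38/29, 478/203, 4/203, -216/203; SSR = 1704/203.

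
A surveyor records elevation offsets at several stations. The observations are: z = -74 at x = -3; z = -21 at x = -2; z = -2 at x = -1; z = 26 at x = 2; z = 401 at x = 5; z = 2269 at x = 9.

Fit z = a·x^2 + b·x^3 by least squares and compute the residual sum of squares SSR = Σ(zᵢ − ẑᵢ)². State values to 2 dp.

SSR = 7.32

Compute the Gram sums: Σx^2·x^2 = 7300, Σx^2·x^3 = 61930, Σx^3·x^3 = 547924.
For Aᵀz: Σx^2·z = 193166, Σx^3·z = 1706602.
AᵀA·[a, b]ᵀ = Aᵀz becomes [[7300, 61930]; [61930, 547924]]·[a, b]ᵀ = [193166, 1706602]ᵀ.
Determinant 7300·547924 − 61930² = 164520300.
a = (193166·547924 − 61930·1706602)/164520300 = 37606381/41130075; b = (7300·1706602 − 61930·193166)/164520300 = 24771211/8226015.
Residuals: -12656498/13710025, -7769553/13710025, 569932/5875725, -71892014/41130075, 2839747/1645203, -4346927/13710025; SSR = 300984569/41130075.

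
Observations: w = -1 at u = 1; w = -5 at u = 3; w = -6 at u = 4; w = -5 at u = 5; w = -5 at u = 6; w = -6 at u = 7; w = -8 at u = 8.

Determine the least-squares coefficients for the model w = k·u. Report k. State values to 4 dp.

With design matrix A, AᵀA = [[200]] and Aᵀw = [-201]ᵀ.
k = (-201)/200 = -1.005.

k = -1.0050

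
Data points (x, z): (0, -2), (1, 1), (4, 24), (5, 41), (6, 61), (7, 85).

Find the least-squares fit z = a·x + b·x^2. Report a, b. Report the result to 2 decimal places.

From the data, Σx·x = 127, Σx·x^2 = 749, Σx^2·x^2 = 4579.
Right-hand side: Σx·z = 1263, Σx^2·z = 7771.
So MᵀM·[a, b]ᵀ = Mᵀz: [[127, 749]; [749, 4579]]·[a, b]ᵀ = [1263, 7771]ᵀ.
Determinant 127·4579 − 749² = 20532.
a = (1263·4579 − 749·7771)/20532 = -18601/10266; b = (127·7771 − 749·1263)/20532 = 20465/10266.

a = -1.81, b = 1.99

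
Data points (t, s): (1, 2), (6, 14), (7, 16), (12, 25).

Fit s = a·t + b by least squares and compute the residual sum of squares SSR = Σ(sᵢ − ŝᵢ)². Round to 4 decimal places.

With design matrix X, XᵀX = [[230, 26]; [26, 4]] and Xᵀs = [498, 57]ᵀ.
det = 230·4 − 26² = 244.
a = (498·4 − 26·57)/244 = 255/122; b = (230·57 − 26·498)/244 = 81/122.
Residuals: -46/61, 97/122, 43/61, -91/122; SSR = 275/122.

SSR = 2.2541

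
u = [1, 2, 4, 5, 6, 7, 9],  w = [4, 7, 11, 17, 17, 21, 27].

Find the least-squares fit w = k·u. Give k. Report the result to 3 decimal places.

k = 3.014

Forming AᵀA = [[212]] and Aᵀw = [639]ᵀ gives AᵀA·[k]ᵀ = Aᵀw.
k = 639/212 = 3.01415.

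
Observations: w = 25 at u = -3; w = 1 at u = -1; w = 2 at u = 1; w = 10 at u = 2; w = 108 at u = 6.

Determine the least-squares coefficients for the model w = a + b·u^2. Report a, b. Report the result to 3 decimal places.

Compute the Gram sums: Σ1 = 5, Σu^2 = 51, Σu^2·u^2 = 1395.
For Xᵀw: Σw = 146, Σu^2·w = 4156.
Determinant 5·1395 − 51² = 4374.
a = (146·1395 − 51·4156)/4374 = -1381/729; b = (5·4156 − 51·146)/4374 = 6667/2187.

a = -1.894, b = 3.048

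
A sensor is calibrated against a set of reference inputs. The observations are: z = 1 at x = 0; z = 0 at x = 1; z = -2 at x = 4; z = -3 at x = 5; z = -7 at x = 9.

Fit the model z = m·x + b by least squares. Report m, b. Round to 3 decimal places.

The normal equations are: 123·m + 19·b = -86;  19·m + 5·b = -11.
Eliminating b: 5·(row 1) − 19·(row 2) gives 254·m = 5·(-86) − 19·(-11) = -221, so m = -221/254.
Then b = ((-11) − 19·(-221/254))/5 = 281/254.

m = -0.870, b = 1.106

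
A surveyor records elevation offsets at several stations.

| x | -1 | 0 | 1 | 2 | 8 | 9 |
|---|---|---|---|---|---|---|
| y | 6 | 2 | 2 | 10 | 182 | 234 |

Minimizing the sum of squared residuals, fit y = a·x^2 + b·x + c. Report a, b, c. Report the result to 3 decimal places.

Setting ∂/∂a … = 0 gives: 10675·a + 1249·b + 151·c = 30650;  1249·a + 151·b + 19·c = 3578;  151·a + 19·b + 6·c = 436.
Row-reducing yields a = 4679/1514, b = -15411/7570, c = 5057/3785.

a = 3.090, b = -2.036, c = 1.336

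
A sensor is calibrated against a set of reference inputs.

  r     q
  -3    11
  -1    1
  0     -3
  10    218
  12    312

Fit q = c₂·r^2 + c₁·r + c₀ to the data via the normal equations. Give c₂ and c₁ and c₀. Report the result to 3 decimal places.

c₂ = 2.043, c₁ = 1.592, c₀ = -1.728

Forming MᵀM = [[30818, 2700, 254]; [2700, 254, 18]; [254, 18, 5]] and Mᵀq = [66828, 5890, 539]ᵀ gives MᵀM·[c₂, c₁, c₀]ᵀ = Mᵀq.
Inverting the 3×3 Gram matrix, [c₂, c₁, c₀]ᵀ = [513661/251391, 133370/83797, -434425/251391]ᵀ.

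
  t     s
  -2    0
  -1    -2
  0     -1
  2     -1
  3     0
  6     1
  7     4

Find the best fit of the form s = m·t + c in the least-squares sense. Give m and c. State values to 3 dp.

The normal system AᵀA·[m, c]ᵀ = Aᵀs is [[103, 15]; [15, 7]]·[m, c]ᵀ = [34, 1]ᵀ.
Determinant 103·7 − 15² = 496.
m = (34·7 − 15·1)/496 = 223/496; c = (103·1 − 15·34)/496 = -407/496.

m = 0.450, c = -0.821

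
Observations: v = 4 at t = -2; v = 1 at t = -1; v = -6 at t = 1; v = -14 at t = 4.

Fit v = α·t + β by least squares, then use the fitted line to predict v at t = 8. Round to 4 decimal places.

v̂ = -26.4286

The normal equations are: 22·α + 2·β = -71;  2·α + 4·β = -15.
Eliminating β: 4·(row 1) − 2·(row 2) gives 84·α = 4·(-71) − 2·(-15) = -254, so α = -127/42.
Then β = ((-15) − 2·(-127/42))/4 = -47/21.
At t = 8: v̂ = (-127/42)·(8) + (-47/21)·(1) = -185/7.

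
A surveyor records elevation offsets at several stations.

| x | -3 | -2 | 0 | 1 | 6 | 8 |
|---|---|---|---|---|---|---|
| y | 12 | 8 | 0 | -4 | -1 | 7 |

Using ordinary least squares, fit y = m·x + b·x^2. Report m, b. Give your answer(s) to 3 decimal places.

Entries of AᵀA: Σx·x = 114, Σx·x^2 = 694, Σx^2·x^2 = 5490.
Right-hand side: Σx·y = -6, Σx^2·y = 548.
Eliminating b: 5490·(row 1) − 694·(row 2) gives 144224·m = 5490·(-6) − 694·548 = -413252, so m = -103313/36056.
Then b = (548 − 694·(-103313/36056))/5490 = 16659/36056.

m = -2.865, b = 0.462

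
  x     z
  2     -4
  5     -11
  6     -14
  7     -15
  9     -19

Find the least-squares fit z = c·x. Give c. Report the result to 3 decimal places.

c = -2.169

Entries of MᵀM: Σx·x = 195.
For Mᵀz: Σx·z = -423.
Hence c = -423 / 195 ≈ -2.16923.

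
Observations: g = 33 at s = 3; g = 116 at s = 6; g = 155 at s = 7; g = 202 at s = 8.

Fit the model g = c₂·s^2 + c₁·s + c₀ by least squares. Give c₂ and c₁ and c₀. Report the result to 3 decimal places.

c₂ = 3.110, c₁ = -0.470, c₀ = 6.453

From the data, Σs^2·s^2 = 7874, Σs^2·s = 1098, Σs^2 = 158, Σs·s = 158, Σs = 24, Σ1 = 4.
For Mᵀg: Σs^2·g = 24996, Σs·g = 3496, Σg = 506.
So MᵀM·[c₂, c₁, c₀]ᵀ = Mᵀg: [[7874, 1098, 158]; [1098, 158, 24]; [158, 24, 4]]·[c₂, c₁, c₀]ᵀ = [24996, 3496, 506]ᵀ.
Row-reducing yields c₂ = 563/181, c₁ = -85/181, c₀ = 1168/181.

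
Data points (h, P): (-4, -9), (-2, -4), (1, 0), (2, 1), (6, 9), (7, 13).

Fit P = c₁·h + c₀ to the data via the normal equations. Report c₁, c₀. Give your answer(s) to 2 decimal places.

c₁ = 1.87, c₀ = -1.45

Entries of MᵀM: Σh·h = 110, Σh = 10, Σ1 = 6.
And Σh·P = 191, ΣP = 10.
So MᵀM·[c₁, c₀]ᵀ = MᵀP: [[110, 10]; [10, 6]]·[c₁, c₀]ᵀ = [191, 10]ᵀ.
Δ = 110·6 − 10² = 560.
c₁ = (191·6 − 10·10)/560 = 523/280; c₀ = (110·10 − 10·191)/560 = -81/56.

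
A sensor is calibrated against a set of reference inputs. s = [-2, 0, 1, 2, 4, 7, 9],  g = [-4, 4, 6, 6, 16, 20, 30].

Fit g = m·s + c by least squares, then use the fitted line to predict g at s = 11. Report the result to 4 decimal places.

MᵀM·[m, c]ᵀ = Mᵀg reads: 155·m + 21·c = 500;  21·m + 7·c = 78.
(Σs·s = 155, Σs = 21, Σ1 = 7, Σs·g = 500, Σg = 78.)
Determinant 155·7 − 21² = 644.
m = (500·7 − 21·78)/644 = 133/46; c = (155·78 − 21·500)/644 = 795/322.
At s = 11: ĝ = (133/46)·(11) + (795/322)·(1) = 5518/161.

ĝ = 34.2733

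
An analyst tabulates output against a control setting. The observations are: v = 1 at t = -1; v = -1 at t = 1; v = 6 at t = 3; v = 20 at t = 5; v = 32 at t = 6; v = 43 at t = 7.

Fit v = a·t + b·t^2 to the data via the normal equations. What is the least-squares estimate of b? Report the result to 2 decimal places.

With design matrix A, AᵀA = [[121, 711]; [711, 4405]] and Aᵀv = [609, 3813]ᵀ.
Eliminating b: 4405·(row 1) − 711·(row 2) gives 27484·a = 4405·609 − 711·3813 = -28398, so a = -14199/13742.
Then b = (3813 − 711·(-14199/13742))/4405 = 14187/13742.

b = 1.03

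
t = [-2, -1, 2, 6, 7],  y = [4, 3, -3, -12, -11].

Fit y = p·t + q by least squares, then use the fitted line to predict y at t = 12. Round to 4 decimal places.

ŷ = -21.5276

Sums needed: Σt·t = 94, Σt = 12, Σ1 = 5.
And Σt·y = -166, Σy = -19.
So XᵀX·[p, q]ᵀ = Xᵀy: [[94, 12]; [12, 5]]·[p, q]ᵀ = [-166, -19]ᵀ.
Determinant 94·5 − 12² = 326.
p = ((-166)·5 − 12·(-19))/326 = -301/163; q = (94·(-19) − 12·(-166))/326 = 103/163.
At t = 12: ŷ = (-301/163)·(12) + (103/163)·(1) = -3509/163.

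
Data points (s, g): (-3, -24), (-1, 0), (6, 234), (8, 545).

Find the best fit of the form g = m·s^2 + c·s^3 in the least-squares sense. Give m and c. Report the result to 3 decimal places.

m = 0.408, c = 1.014

Setting ∂/∂m … = 0 gives: 5474·m + 40300·c = 43088;  40300·m + 309530·c = 330232.
Eliminating c: 309530·(row 1) − 40300·(row 2) gives 70277220·m = 309530·43088 − 40300·330232 = 28679040, so m = 12256/30033.
Then c = (330232 − 40300·(12256/30033))/309530 = 1978988/1952145.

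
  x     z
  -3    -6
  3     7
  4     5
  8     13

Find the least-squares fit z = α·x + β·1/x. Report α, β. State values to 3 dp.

Entries of AᵀA: Σx·x = 98, Σx·1/x = 4, Σ1/x·1/x = 173/576.
Moment sums: Σx·z = 163, Σ1/x·z = 173/24.
Eliminating β: (173/576)·(row 1) − 4·(row 2) gives (3869/288)·α = (173/576)·163 − 4·(173/24) = 11591/576, so α = 11591/7738.
Then β = ((173/24) − 4·(11591/7738))/(173/576) = 15672/3869.

α = 1.498, β = 4.051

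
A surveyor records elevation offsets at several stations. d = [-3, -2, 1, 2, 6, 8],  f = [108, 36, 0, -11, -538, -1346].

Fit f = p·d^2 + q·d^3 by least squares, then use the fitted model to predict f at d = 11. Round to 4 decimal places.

f̂ = -3637.3201

XᵀX·[p, q]ᵀ = Xᵀf reads: 5506·p + 40302·q = -104440;  40302·p + 309658·q = -808652.
(Σd^2·d^2 = 5506, Σd^2·d^3 = 40302, Σd^3·d^3 = 309658, Σd^2·f = -104440, Σd^3·f = -808652.)
det = 5506·309658 − 40302² = 80725744.
p = ((-104440)·309658 − 40302·(-808652))/80725744 = 2836493/917338; q = (5506·(-808652) − 40302·(-104440))/80725744 = -2764739/917338.
At d = 11: f̂ = (2836493/917338)·(121) + (-2764739/917338)·(1331) = -1668325978/458669.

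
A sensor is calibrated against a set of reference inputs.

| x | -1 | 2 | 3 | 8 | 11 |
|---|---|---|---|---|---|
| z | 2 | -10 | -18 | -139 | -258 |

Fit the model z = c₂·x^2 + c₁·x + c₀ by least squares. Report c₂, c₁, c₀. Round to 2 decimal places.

c₂ = -2.03, c₁ = -1.38, c₀ = 2.52

The normal system AᵀA·[c₂, c₁, c₀]ᵀ = Aᵀz is [[18835, 1877, 199]; [1877, 199, 23]; [199, 23, 5]]·[c₂, c₁, c₀]ᵀ = [-40314, -4026, -423]ᵀ.
Inverting the 3×3 Gram matrix, [c₂, c₁, c₀]ᵀ = [-156571/77154, -106621/77154, 4637/1837]ᵀ.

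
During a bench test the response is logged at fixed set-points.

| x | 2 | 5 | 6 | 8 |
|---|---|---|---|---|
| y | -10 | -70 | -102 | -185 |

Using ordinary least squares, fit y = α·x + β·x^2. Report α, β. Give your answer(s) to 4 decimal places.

α = 1.1852, β = -3.0370

Forming MᵀM = [[129, 861]; [861, 6033]] and Mᵀy = [-2462, -17302]ᵀ gives MᵀM·[α, β]ᵀ = Mᵀy.
Eliminating β: 6033·(row 1) − 861·(row 2) gives 36936·α = 6033·(-2462) − 861·(-17302) = 43776, so α = 32/27.
Then β = ((-17302) − 861·(32/27))/6033 = -82/27.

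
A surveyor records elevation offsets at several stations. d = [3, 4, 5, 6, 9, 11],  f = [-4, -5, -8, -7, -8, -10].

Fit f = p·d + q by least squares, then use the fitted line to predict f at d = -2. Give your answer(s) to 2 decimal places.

Sums needed: Σd·d = 288, Σd = 38, Σ1 = 6.
For Aᵀf: Σd·f = -296, Σf = -42.
Normal equations: [[288, 38]; [38, 6]]·[p, q]ᵀ = [-296, -42]ᵀ.
Determinant 288·6 − 38² = 284.
p = ((-296)·6 − 38·(-42))/284 = -45/71; q = (288·(-42) − 38·(-296))/284 = -212/71.
At d = -2: f̂ = (-45/71)·(-2) + (-212/71)·(1) = -122/71.

f̂ = -1.72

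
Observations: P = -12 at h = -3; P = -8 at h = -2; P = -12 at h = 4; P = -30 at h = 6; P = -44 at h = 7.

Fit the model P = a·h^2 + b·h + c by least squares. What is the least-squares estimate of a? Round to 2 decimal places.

a = -1.05

The normal system XᵀX·[a, b, c]ᵀ = XᵀP is [[4050, 588, 114]; [588, 114, 12]; [114, 12, 5]]·[a, b, c]ᵀ = [-3568, -484, -106]ᵀ.
Row-reducing yields a = -10790/10317, b = 12014/10317, c = -514/3439.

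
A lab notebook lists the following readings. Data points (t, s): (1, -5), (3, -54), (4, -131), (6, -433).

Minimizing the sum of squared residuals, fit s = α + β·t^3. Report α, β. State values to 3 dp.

α = -2.105, β = -1.995

Entries of AᵀA: Σ1 = 4, Σt^3 = 308, Σt^3·t^3 = 51482.
And Σs = -623, Σt^3·s = -103375.
So AᵀA·[α, β]ᵀ = Aᵀs: [[4, 308]; [308, 51482]]·[α, β]ᵀ = [-623, -103375]ᵀ.
Determinant 4·51482 − 308² = 111064.
α = ((-623)·51482 − 308·(-103375))/111064 = -116893/55532; β = (4·(-103375) − 308·(-623))/111064 = -27702/13883.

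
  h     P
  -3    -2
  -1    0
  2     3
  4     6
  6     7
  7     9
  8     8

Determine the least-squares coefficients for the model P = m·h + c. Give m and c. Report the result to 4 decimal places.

m = 0.9972, c = 1.1519

Forming XᵀX = [[179, 23]; [23, 7]] and XᵀP = [205, 31]ᵀ gives XᵀX·[m, c]ᵀ = XᵀP.
Eliminating c: 7·(row 1) − 23·(row 2) gives 724·m = 7·205 − 23·31 = 722, so m = 361/362.
Then c = (31 − 23·(361/362))/7 = 417/362.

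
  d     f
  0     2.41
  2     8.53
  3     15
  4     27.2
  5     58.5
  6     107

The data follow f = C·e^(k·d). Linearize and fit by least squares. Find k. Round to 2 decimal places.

k = 0.63

Taking logs, ln f = k·d + ln C, so regress ln f on d.
Sums: Σd = 20.0000, Σ(d)² = 90.0000, Σln f = 17.7763, Σd·ln f = 74.0063.
Normal system: [[90.0000, 20.0000]; [20.0000, 6]]·[k, ln C]ᵀ = [74.0063, 17.7763]ᵀ.
Slope k = (n·Σd·ln f − Σd·Σln f)/(n·Σ(d)² − (Σd)²) = (6·74.0063 − 20.0000·17.7763)/140.0000 = 0.63222; ln C = (Σln f − k·Σd)/n = 0.85532.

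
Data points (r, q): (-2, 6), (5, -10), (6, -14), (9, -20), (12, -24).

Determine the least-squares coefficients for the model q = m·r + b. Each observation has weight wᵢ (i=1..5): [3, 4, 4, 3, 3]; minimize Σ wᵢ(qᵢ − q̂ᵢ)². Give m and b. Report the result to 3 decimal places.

Forming AᵀWA = [[931, 101]; [101, 17]] and AᵀWq = [-1976, -210]ᵀ gives AᵀWA·[m, b]ᵀ = AᵀWq.
Determinant 931·17 − 101² = 5626.
m = ((-1976)·17 − 101·(-210))/5626 = -6191/2813; b = (931·(-210) − 101·(-1976))/5626 = 2033/2813.

m = -2.201, b = 0.723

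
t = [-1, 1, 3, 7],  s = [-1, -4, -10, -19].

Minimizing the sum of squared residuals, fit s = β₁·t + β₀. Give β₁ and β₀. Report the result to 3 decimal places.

β₁ = -2.314, β₀ = -2.714

With design matrix X, XᵀX = [[60, 10]; [10, 4]] and Xᵀs = [-166, -34]ᵀ.
Eliminating β₀: 4·(row 1) − 10·(row 2) gives 140·β₁ = 4·(-166) − 10·(-34) = -324, so β₁ = -81/35.
Then β₀ = ((-34) − 10·(-81/35))/4 = -19/7.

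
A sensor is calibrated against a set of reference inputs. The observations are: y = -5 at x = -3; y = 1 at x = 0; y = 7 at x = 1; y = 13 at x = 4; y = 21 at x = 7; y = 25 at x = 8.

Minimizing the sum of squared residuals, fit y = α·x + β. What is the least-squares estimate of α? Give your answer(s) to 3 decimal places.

Entries of AᵀA: Σx·x = 139, Σx = 17, Σ1 = 6.
And Σx·y = 421, Σy = 62.
Normal equations: [[139, 17]; [17, 6]]·[α, β]ᵀ = [421, 62]ᵀ.
Eliminating β: 6·(row 1) − 17·(row 2) gives 545·α = 6·421 − 17·62 = 1472, so α = 1472/545.
Then β = (62 − 17·(1472/545))/6 = 1461/545.

α = 2.701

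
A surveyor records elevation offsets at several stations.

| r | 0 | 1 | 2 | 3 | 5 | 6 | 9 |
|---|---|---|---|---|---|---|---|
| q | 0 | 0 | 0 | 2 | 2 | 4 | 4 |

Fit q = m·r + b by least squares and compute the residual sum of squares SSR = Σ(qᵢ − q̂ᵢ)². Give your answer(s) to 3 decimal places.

SSR = 2.808

The normal system XᵀX·[m, b]ᵀ = Xᵀq is [[156, 26]; [26, 7]]·[m, b]ᵀ = [76, 12]ᵀ.
Eliminating b: 7·(row 1) − 26·(row 2) gives 416·m = 7·76 − 26·12 = 220, so m = 55/104.
Then b = (12 − 26·(55/104))/7 = -1/4.
Residuals: 1/4, -29/104, -21/26, 69/104, -41/104, 14/13, -53/104; SSR = 73/26.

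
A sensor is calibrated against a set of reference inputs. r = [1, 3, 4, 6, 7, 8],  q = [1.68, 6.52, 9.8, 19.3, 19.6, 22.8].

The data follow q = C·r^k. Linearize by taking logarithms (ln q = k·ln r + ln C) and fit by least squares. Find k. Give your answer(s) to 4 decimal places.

k = 1.2861

With ln qᵢ as the transformed response and ln rᵢ as the regressor:
Σln r = 8.3020, Σ(ln r)² = 14.4498, Σln q = 13.7384, Σln r·ln q = 22.8196.
Equations: 14.4498·k + 8.3020·ln C = 22.8196;  8.3020·k + 6·ln C = 13.7384.
Slope k = (n·Σln r·ln q − Σln r·Σln q)/(n·Σ(ln r)² − (Σln r)²) = (6·22.8196 − 8.3020·13.7384)/17.7753 = 1.28611; ln C = (Σln q − k·Σln r)/n = 0.51019.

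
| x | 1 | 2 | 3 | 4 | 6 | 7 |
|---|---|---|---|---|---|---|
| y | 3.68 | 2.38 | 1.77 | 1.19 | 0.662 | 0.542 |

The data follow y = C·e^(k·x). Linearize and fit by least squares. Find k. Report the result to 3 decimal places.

Linearized form: ln y = k·x + ln C. From the 6 transformed points,
AᵀA = [[115.0000, 23.0000]; [23.0000, 6]], rhs = [-1.3165, 1.8900]ᵀ  (here Σx = 23.0000, Σ(x)² = 115.0000, Σln y = 1.8900, Σx·ln y = -1.3165).
Solving (det = 161.0000): k = -0.31906, ln C = 1.53805.

k = -0.319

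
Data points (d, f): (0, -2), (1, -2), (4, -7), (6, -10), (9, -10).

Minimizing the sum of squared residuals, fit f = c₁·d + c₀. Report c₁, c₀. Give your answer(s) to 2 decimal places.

c₁ = -1.04, c₀ = -2.05

Compute the Gram sums: Σd·d = 134, Σd = 20, Σ1 = 5.
Moment sums: Σd·f = -180, Σf = -31.
det = 134·5 − 20² = 270.
c₁ = ((-180)·5 − 20·(-31))/270 = -28/27; c₀ = (134·(-31) − 20·(-180))/270 = -277/135.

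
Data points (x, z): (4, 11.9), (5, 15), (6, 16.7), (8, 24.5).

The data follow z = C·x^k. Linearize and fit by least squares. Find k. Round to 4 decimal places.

k = 1.0179

Taking logs, ln z = k·ln x + ln C, so regress ln z on ln x.
Σln x = 6.8669, Σ(ln x)² = 12.0466, Σln z = 11.1987, Σln x·ln z = 19.4876.
Equations: 12.0466·k + 6.8669·ln C = 19.4876;  6.8669·k + 4·ln C = 11.1987.
Δ = 12.0466·4 − (6.8669)² = 1.0316; k = (19.4876·4 − 6.8669·11.1987)/1.0316 = 1.01791, ln C = (12.0466·11.1987 − 6.8669·19.4876)/1.0316 = 1.05218.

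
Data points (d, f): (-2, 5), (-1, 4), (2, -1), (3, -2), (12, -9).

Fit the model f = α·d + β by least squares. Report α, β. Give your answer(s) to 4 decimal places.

Setting ∂/∂α … = 0 gives: 162·α + 14·β = -130;  14·α + 5·β = -3.
det = 162·5 − 14² = 614.
α = ((-130)·5 − 14·(-3))/614 = -304/307; β = (162·(-3) − 14·(-130))/614 = 667/307.

α = -0.9902, β = 2.1726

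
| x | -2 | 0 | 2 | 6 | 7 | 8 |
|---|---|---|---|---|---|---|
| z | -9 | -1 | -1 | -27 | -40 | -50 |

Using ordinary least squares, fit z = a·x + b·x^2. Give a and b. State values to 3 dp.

Entries of AᵀA: Σx·x = 157, Σx·x^2 = 1071, Σx^2·x^2 = 7825.
Moment sums: Σx·z = -826, Σx^2·z = -6172.
So AᵀA·[a, b]ᵀ = Aᵀz: [[157, 1071]; [1071, 7825]]·[a, b]ᵀ = [-826, -6172]ᵀ.
Determinant 157·7825 − 1071² = 81484.
a = ((-826)·7825 − 1071·(-6172))/81484 = 73381/40742; b = (157·(-6172) − 1071·(-826))/81484 = -42179/40742.

a = 1.801, b = -1.035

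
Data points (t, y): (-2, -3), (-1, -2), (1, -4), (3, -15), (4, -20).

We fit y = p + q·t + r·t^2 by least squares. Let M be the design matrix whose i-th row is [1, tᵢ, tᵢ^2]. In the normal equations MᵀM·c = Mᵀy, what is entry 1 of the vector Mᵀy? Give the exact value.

-44

Entry 1 ↔ basis 1, so (Mᵀy)_{1} = Σᵢ yᵢ = (1)·(-3) + (1)·(-2) + (1)·(-4) + (1)·(-15) + (1)·(-20) = -44.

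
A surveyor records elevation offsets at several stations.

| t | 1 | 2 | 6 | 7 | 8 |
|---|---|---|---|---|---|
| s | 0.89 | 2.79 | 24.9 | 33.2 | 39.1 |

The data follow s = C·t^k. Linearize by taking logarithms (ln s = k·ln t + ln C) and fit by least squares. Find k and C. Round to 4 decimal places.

k = 1.8667, C = 0.8420

With ln sᵢ as the transformed response and ln tᵢ as the regressor:
AᵀA = [[11.8015, 6.5103]; [6.5103, 5]], rhs = [20.9106, 11.2930]ᵀ  (here Σln t = 6.5103, Σ(ln t)² = 11.8015, Σln s = 11.2930, Σln t·ln s = 20.9106).
Solving (det = 16.6240): k = 1.86672, ln C = -0.17195, so C = exp(-0.17195) = 0.84202.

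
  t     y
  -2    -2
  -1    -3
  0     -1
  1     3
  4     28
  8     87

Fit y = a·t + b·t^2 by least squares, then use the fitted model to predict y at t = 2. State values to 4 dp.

ŷ = 10.0099

XᵀX·[a, b]ᵀ = Xᵀy reads: 86·a + 568·b = 818;  568·a + 4370·b = 6008.
(Σt·t = 86, Σt·t^2 = 568, Σt^2·t^2 = 4370, Σt·y = 818, Σt^2·y = 6008.)
det = 86·4370 − 568² = 53196.
a = (818·4370 − 568·6008)/53196 = 40529/13299; b = (86·6008 − 568·818)/53196 = 13016/13299.
At t = 2: ŷ = (40529/13299)·(2) + (13016/13299)·(4) = 4034/403.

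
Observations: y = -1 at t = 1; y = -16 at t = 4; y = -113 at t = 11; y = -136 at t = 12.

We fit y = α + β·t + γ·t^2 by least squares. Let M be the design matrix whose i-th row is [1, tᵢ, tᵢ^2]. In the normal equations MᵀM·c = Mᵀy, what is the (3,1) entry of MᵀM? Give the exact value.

Row 3 ↔ basis t^2, column 1 ↔ basis 1, so (MᵀM)_{3,1} = Σᵢ t^2 = (1)·(1) + (16)·(1) + (121)·(1) + (144)·(1) = 282.

282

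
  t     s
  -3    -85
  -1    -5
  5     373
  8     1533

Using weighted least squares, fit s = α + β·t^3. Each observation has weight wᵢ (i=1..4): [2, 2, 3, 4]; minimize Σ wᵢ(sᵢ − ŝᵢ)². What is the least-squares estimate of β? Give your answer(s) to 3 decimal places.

Forming MᵀWM = [[11, 2367]; [2367, 1096911]] and MᵀWs = [7071, 3284059]ᵀ gives MᵀWM·[α, β]ᵀ = MᵀWs.
Eliminating β: 1096911·(row 1) − 2367·(row 2) gives 6463332·α = 1096911·7071 − 2367·3284059 = -17109972, so α = -475277/179537.
Then β = (3284059 − 2367·(-475277/179537))/1096911 = 4846898/1615833.

β = 3.000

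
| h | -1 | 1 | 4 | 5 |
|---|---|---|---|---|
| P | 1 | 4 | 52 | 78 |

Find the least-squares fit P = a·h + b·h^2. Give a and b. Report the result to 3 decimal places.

Entries of XᵀX: Σh·h = 43, Σh·h^2 = 189, Σh^2·h^2 = 883.
Right-hand side: Σh·P = 601, Σh^2·P = 2787.
Normal equations: [[43, 189]; [189, 883]]·[a, b]ᵀ = [601, 2787]ᵀ.
Eliminating b: 883·(row 1) − 189·(row 2) gives 2248·a = 883·601 − 189·2787 = 3940, so a = 985/562.
Then b = (2787 − 189·(985/562))/883 = 1563/562.

a = 1.753, b = 2.781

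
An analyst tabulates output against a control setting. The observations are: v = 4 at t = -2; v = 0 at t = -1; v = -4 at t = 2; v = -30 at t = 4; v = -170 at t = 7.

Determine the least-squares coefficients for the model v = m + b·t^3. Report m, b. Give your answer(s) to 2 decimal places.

Normal-equation sums: Σ1 = 5, Σt^3 = 406, Σt^3·t^3 = 121874.
For Aᵀv: Σv = -200, Σt^3·v = -60294.
Normal equations: [[5, 406]; [406, 121874]]·[m, b]ᵀ = [-200, -60294]ᵀ.
Determinant 5·121874 − 406² = 444534.
m = ((-200)·121874 − 406·(-60294))/444534 = 52282/222267; b = (5·(-60294) − 406·(-200))/444534 = -110135/222267.

m = 0.24, b = -0.50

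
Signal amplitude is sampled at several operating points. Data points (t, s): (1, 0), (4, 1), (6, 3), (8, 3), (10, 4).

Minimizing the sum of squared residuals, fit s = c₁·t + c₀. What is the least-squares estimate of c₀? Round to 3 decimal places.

c₀ = -0.439

Entries of XᵀX: Σt·t = 217, Σt = 29, Σ1 = 5.
And Σt·s = 86, Σs = 11.
Normal equations: [[217, 29]; [29, 5]]·[c₁, c₀]ᵀ = [86, 11]ᵀ.
Determinant 217·5 − 29² = 244.
c₁ = (86·5 − 29·11)/244 = 111/244; c₀ = (217·11 − 29·86)/244 = -107/244.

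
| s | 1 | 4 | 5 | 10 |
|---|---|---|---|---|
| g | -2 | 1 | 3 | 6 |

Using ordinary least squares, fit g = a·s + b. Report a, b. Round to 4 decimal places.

a = 0.8810, b = -2.4048

From the data, Σs·s = 142, Σs = 20, Σ1 = 4.
Right-hand side: Σs·g = 77, Σg = 8.
So AᵀA·[a, b]ᵀ = Aᵀg: [[142, 20]; [20, 4]]·[a, b]ᵀ = [77, 8]ᵀ.
Δ = 142·4 − 20² = 168.
a = (77·4 − 20·8)/168 = 37/42; b = (142·8 − 20·77)/168 = -101/42.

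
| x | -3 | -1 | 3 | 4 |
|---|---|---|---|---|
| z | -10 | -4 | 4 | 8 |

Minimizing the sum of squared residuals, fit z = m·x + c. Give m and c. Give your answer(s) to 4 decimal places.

The normal system AᵀA·[m, c]ᵀ = Aᵀz is [[35, 3]; [3, 4]]·[m, c]ᵀ = [78, -2]ᵀ.
Determinant 35·4 − 3² = 131.
m = (78·4 − 3·(-2))/131 = 318/131; c = (35·(-2) − 3·78)/131 = -304/131.

m = 2.4275, c = -2.3206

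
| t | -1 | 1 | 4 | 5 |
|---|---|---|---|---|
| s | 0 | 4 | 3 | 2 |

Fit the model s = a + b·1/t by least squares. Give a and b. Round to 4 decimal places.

Forming XᵀX = [[4, 9/20]; [9/20, 841/400]] and Xᵀs = [9, 103/20]ᵀ gives XᵀX·[a, b]ᵀ = Xᵀs.
Determinant 4·(841/400) − (9/20)² = 3283/400.
a = (9·(841/400) − (9/20)·(103/20))/(3283/400) = 6642/3283; b = (4·(103/20) − (9/20)·9)/(3283/400) = 6620/3283.

a = 2.0231, b = 2.0164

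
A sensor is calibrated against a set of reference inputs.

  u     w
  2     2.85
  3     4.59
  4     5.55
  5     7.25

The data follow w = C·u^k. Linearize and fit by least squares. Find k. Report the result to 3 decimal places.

Let Y = ln w. Fitting Y = k·ln u + ln C by least squares:
Sums: Σln u = 4.7875, Σ(ln u)² = 6.1995, Σln w = 6.2660, Σln u·ln w = 7.9642.
Normal system: [[6.1995, 4.7875]; [4.7875, 4]]·[k, ln C]ᵀ = [7.9642, 6.2660]ᵀ.
Solving (det = 1.8779): k = 0.98964, ln C = 0.38202.

k = 0.990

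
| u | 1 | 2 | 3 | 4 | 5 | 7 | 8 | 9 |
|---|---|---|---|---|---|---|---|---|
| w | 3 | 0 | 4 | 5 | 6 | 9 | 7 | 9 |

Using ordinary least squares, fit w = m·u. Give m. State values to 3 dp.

From the data, Σu·u = 249.
And Σu·w = 265.
So XᵀX·[m]ᵀ = Xᵀw: [[249]]·[m]ᵀ = [265]ᵀ.
m = 265/249 = 1.06426.

m = 1.064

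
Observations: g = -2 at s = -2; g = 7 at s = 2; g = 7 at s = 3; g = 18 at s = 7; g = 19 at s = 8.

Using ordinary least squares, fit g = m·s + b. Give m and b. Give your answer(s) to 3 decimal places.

m = 2.156, b = 2.037

Sums needed: Σs·s = 130, Σs = 18, Σ1 = 5.
Moment sums: Σs·g = 317, Σg = 49.
Eliminating b: 5·(row 1) − 18·(row 2) gives 326·m = 5·317 − 18·49 = 703, so m = 703/326.
Then b = (49 − 18·(703/326))/5 = 332/163.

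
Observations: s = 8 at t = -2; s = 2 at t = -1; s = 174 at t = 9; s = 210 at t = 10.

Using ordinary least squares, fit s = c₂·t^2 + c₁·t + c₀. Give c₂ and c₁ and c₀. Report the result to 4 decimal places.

Forming AᵀA = [[16578, 1720, 186]; [1720, 186, 16]; [186, 16, 4]] and Aᵀs = [35128, 3648, 394]ᵀ gives AᵀA·[c₂, c₁, c₀]ᵀ = Aᵀs.
Row-reducing yields c₂ = 21/11, c₁ = 1148/671, c₀ = 1935/671.

c₂ = 1.9091, c₁ = 1.7109, c₀ = 2.8838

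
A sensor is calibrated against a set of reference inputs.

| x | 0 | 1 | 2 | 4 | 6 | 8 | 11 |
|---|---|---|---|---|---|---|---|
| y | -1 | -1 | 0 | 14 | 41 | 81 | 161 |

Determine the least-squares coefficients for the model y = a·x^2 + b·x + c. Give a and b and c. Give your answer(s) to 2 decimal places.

a = 1.55, b = -2.28, c = -1.02

From the data, Σx^2·x^2 = 20306, Σx^2·x = 2132, Σx^2 = 242, Σx·x = 242, Σx = 32, Σ1 = 7.
For Aᵀy: Σx^2·y = 26364, Σx·y = 2720, Σy = 295.
Solving the 3×3 system (Gaussian elimination) gives a = 49199/31749, b = -72326/31749, c = -10751/10583.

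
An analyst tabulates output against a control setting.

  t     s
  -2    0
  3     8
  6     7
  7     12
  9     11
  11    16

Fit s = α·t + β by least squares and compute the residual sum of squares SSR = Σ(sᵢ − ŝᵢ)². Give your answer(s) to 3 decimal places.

SSR = 16.065

Sums needed: Σt·t = 300, Σt = 34, Σ1 = 6.
And Σt·s = 425, Σs = 54.
Determinant 300·6 − 34² = 644.
α = (425·6 − 34·54)/644 = 51/46; β = (300·54 − 34·425)/644 = 125/46.
Residuals: -1/2, 45/23, -109/46, 35/23, -39/23, 25/23; SSR = 739/46.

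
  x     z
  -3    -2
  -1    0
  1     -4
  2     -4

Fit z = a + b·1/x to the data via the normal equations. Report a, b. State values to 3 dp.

AᵀA·[a, b]ᵀ = Aᵀz reads: 4·a + (1/6)·b = -10;  (1/6)·a + (85/36)·b = -16/3.
(Σ1 = 4, Σ1/x = 1/6, Σ1/x·1/x = 85/36, Σz = -10, Σ1/x·z = -16/3.)
det = 4·(85/36) − (1/6)² = 113/12.
a = ((-10)·(85/36) − (1/6)·(-16/3))/(113/12) = -818/339; b = (4·(-16/3) − (1/6)·(-10))/(113/12) = -236/113.

a = -2.413, b = -2.088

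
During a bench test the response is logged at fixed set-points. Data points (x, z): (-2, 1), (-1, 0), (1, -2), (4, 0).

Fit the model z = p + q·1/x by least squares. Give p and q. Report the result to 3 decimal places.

p = -0.320, q = -1.116

Sums needed: Σ1 = 4, Σ1/x = -1/4, Σ1/x·1/x = 37/16.
Right-hand side: Σz = -1, Σ1/x·z = -5/2.
MᵀM·[p, q]ᵀ = Mᵀz becomes [[4, -1/4]; [-1/4, 37/16]]·[p, q]ᵀ = [-1, -5/2]ᵀ.
Eliminating q: (37/16)·(row 1) − (-1/4)·(row 2) gives (147/16)·p = (37/16)·(-1) − (-1/4)·(-5/2) = -47/16, so p = -47/147.
Then q = ((-5/2) − (-1/4)·(-47/147))/(37/16) = -164/147.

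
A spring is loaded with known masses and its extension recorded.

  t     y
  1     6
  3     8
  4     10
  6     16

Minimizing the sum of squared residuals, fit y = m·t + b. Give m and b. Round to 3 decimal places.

Normal-equation sums: Σt·t = 62, Σt = 14, Σ1 = 4.
And Σt·y = 166, Σy = 40.
Δ = 62·4 − 14² = 52.
m = (166·4 − 14·40)/52 = 2; b = (62·40 − 14·166)/52 = 3.

m = 2.000, b = 3.000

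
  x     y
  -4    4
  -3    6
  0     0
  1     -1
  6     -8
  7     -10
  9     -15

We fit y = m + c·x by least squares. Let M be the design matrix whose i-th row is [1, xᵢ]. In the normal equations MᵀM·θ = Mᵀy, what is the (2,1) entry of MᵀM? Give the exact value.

Row 2 ↔ basis x, column 1 ↔ basis 1, so (MᵀM)_{2,1} = Σᵢ x = (-4)·(1) + (-3)·(1) + (0)·(1) + (1)·(1) + (6)·(1) + (7)·(1) + (9)·(1) = 16.

16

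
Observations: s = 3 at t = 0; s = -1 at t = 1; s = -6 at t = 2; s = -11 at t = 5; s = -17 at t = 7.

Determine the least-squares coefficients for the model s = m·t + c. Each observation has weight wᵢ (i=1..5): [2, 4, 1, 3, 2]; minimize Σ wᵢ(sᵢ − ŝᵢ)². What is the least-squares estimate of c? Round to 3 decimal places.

c = 1.916

XᵀWX·[m, c]ᵀ = XᵀWs reads: 181·m + 35·c = -419;  35·m + 12·c = -71.
Eliminating c: 12·(row 1) − 35·(row 2) gives 947·m = 12·(-419) − 35·(-71) = -2543, so m = -2543/947.
Then c = ((-71) − 35·(-2543/947))/12 = 1814/947.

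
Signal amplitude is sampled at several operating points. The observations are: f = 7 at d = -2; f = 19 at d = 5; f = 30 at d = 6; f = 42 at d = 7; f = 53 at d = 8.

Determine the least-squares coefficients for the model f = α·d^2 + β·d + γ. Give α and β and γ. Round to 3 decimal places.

α = 0.945, β = -0.970, γ = 1.229

The normal system AᵀA·[α, β, γ]ᵀ = Aᵀf is [[8434, 1188, 178]; [1188, 178, 24]; [178, 24, 5]]·[α, β, γ]ᵀ = [7033, 979, 151]ᵀ.
Solving the 3×3 system (Gaussian elimination) gives α = 48209/51038, β = -49501/51038, γ = 2412/1963.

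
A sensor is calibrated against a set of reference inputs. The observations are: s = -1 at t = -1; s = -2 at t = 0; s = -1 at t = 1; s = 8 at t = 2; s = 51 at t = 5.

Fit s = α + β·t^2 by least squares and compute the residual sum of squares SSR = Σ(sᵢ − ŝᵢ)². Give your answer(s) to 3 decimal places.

Compute the Gram sums: Σ1 = 5, Σt^2 = 31, Σt^2·t^2 = 643.
And Σs = 55, Σt^2·s = 1305.
AᵀA·[α, β]ᵀ = Aᵀs becomes [[5, 31]; [31, 643]]·[α, β]ᵀ = [55, 1305]ᵀ.
Δ = 5·643 − 31² = 2254.
α = (55·643 − 31·1305)/2254 = -2545/1127; β = (5·1305 − 31·55)/2254 = 2410/1127.
Residuals: -992/1127, 291/1127, -992/1127, 1921/1127, -228/1127; SSR = 5142/1127.

SSR = 4.563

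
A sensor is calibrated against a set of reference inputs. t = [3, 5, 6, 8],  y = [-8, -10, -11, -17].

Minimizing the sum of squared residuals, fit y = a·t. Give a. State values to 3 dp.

a = -2.060

Sums needed: Σt·t = 134.
For Xᵀy: Σt·y = -276.
Hence a = -276 / 134 ≈ -2.0597.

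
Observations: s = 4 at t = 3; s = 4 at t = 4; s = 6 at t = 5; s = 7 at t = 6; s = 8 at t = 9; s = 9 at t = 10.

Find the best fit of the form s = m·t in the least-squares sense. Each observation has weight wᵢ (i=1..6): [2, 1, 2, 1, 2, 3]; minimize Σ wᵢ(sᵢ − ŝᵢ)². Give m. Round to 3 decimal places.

Sums needed: Σwᵢ·t·t = 582.
Right-hand side: Σwᵢ·t·s = 556.
Normal equations: [[582]]·[m]ᵀ = [556]ᵀ.
m = 556/582 = 0.955326.

m = 0.955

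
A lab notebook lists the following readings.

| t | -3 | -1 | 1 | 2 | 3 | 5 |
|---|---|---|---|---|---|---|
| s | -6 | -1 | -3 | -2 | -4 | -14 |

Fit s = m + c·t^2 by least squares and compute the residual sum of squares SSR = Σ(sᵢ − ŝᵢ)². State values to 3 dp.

SSR = 6.156

Compute the Gram sums: Σ1 = 6, Σt^2 = 49, Σt^2·t^2 = 805.
For Aᵀs: Σs = -30, Σt^2·s = -452.
det = 6·805 − 49² = 2429.
m = ((-30)·805 − 49·(-452))/2429 = -286/347; c = (6·(-452) − 49·(-30))/2429 = -1242/2429.
Residuals: -1394/2429, 815/2429, -4043/2429, 2112/2429, 3464/2429, -954/2429; SSR = 14954/2429.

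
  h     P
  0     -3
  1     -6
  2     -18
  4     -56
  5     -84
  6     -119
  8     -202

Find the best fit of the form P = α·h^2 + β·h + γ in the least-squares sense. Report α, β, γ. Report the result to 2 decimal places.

Forming MᵀM = [[6290, 926, 146]; [926, 146, 26]; [146, 26, 7]] and MᵀP = [-20286, -3016, -488]ᵀ gives MᵀM·[α, β, γ]ᵀ = MᵀP.
Solving the 3×3 system (Gaussian elimination) gives α = -66215/23016, β = -46339/23016, γ = -4281/1918.

α = -2.88, β = -2.01, γ = -2.23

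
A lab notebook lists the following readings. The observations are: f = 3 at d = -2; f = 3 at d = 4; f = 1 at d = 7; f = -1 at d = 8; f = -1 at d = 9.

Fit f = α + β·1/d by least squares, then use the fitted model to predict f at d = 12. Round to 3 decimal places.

f̂ = 0.844

From the data, Σ1 = 5, Σ1/d = 65/504, Σ1/d·1/d = 91669/254016.
And Σf = 5, Σ1/d·f = -425/504.
Eliminating β: (91669/254016)·(row 1) − (65/504)·(row 2) gives (56765/31752)·α = (91669/254016)·5 − (65/504)·(-425/504) = 80995/42336, so α = 48597/45412.
Then β = ((-425/504) − (65/504)·(48597/45412))/(91669/254016) = -30870/11353.
At d = 12: f̂ = (48597/45412)·(1) + (-30870/11353)·(1/12) = 38307/45412.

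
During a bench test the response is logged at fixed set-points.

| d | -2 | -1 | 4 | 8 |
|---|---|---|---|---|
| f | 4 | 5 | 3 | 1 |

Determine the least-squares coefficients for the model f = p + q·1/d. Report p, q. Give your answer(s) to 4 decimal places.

p = 2.5637, q = -2.4402

XᵀX·[p, q]ᵀ = Xᵀf reads: 4·p + (-9/8)·q = 13;  (-9/8)·p + (85/64)·q = -49/8.
Determinant 4·(85/64) − (-9/8)² = 259/64.
p = (13·(85/64) − (-9/8)·(-49/8))/(259/64) = 664/259; q = (4·(-49/8) − (-9/8)·13)/(259/64) = -632/259.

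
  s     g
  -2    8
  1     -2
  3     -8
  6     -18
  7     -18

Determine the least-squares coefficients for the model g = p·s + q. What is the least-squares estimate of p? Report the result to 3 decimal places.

Entries of XᵀX: Σs·s = 99, Σs = 15, Σ1 = 5.
Right-hand side: Σs·g = -276, Σg = -38.
Determinant 99·5 − 15² = 270.
p = ((-276)·5 − 15·(-38))/270 = -3; q = (99·(-38) − 15·(-276))/270 = 7/5.

p = -3.000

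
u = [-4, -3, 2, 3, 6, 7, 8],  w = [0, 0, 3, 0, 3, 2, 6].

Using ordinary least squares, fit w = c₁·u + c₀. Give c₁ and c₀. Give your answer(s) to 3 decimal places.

Sums needed: Σu·u = 187, Σu = 19, Σ1 = 7.
Moment sums: Σu·w = 86, Σw = 14.
Eliminating c₀: 7·(row 1) − 19·(row 2) gives 948·c₁ = 7·86 − 19·14 = 336, so c₁ = 28/79.
Then c₀ = (14 − 19·(28/79))/7 = 82/79.

c₁ = 0.354, c₀ = 1.038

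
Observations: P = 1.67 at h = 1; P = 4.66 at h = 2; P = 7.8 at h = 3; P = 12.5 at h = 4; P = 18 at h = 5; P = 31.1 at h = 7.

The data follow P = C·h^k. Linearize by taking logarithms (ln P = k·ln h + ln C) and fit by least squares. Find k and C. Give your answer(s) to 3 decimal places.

k = 1.491, C = 1.627

Let Y = ln P. Fitting Y = k·ln h + ln C by least squares:
Σln h = 6.7334, Σ(ln h)² = 9.9861, Σln P = 12.9593, Σln h·ln P = 18.1652.
Equations: 9.9861·k + 6.7334·ln C = 18.1652;  6.7334·k + 6·ln C = 12.9593.
Solving (det = 14.5777): k = 1.49072, ln C = 0.48694, so C = exp(0.48694) = 1.62732.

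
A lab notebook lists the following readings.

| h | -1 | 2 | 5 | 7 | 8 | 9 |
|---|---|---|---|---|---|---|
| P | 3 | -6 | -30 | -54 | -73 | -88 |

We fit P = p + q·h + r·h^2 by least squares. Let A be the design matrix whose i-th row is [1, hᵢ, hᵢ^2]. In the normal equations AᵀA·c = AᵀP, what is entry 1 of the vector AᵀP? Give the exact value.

-248

Entry 1 ↔ basis 1, so (AᵀP)_{1} = Σᵢ Pᵢ = (1)·(3) + (1)·(-6) + (1)·(-30) + (1)·(-54) + (1)·(-73) + (1)·(-88) = -248.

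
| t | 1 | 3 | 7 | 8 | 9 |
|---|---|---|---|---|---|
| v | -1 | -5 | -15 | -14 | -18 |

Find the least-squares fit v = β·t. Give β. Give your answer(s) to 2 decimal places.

Entries of MᵀM: Σt·t = 204.
And Σt·v = -395.
Normal equations: [[204]]·[β]ᵀ = [-395]ᵀ.
β = (-395)/204 = -1.93627.

β = -1.94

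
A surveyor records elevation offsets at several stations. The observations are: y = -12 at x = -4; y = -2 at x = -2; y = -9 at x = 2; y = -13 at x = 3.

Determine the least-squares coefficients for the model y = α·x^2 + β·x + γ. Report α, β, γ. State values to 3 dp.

The normal equations are: 369·α + (-37)·β + 33·γ = -353;  (-37)·α + 33·β + (-1)·γ = -5;  33·α + (-1)·β + 4·γ = -36.
(Σx^2·x^2 = 369, Σx^2·x = -37, Σx^2 = 33, Σx·x = 33, Σx = -1, Σ1 = 4, Σx^2·y = -353, Σx·y = -5, Σy = -36.)
Row-reducing yields α = -4473/4684, β = -5929/4684, γ = -1684/1171.

α = -0.955, β = -1.266, γ = -1.438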